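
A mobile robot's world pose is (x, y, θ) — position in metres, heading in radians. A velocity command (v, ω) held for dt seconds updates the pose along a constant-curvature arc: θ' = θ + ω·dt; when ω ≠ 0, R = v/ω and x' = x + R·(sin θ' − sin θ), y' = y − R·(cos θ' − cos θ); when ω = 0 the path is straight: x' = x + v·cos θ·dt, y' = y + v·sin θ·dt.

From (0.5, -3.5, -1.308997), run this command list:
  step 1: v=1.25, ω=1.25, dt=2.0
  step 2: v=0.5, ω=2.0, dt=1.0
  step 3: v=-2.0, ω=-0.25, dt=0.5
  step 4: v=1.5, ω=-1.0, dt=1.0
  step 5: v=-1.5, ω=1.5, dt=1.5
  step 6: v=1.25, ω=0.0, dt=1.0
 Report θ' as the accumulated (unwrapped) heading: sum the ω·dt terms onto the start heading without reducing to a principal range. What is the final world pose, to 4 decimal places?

step 1: θ'=1.1910 (R=1.0000) → pose (2.3947, -3.6119, 1.1910)
step 2: θ'=3.1910 (R=0.2500) → pose (2.1501, -3.2695, 3.1910)
step 3: θ'=3.0660 (R=8.0000) → pose (3.1494, -3.2826, 3.0660)
step 4: θ'=2.0660 (R=-1.5000) → pose (1.9429, -2.4997, 2.0660)
step 5: θ'=4.3160 (R=-1.0000) → pose (3.7452, -2.4106, 4.3160)
step 6: θ'=4.3160 (straight) → pose (3.2626, -3.5637, 4.3160)

(3.2626, -3.5637, 4.3160)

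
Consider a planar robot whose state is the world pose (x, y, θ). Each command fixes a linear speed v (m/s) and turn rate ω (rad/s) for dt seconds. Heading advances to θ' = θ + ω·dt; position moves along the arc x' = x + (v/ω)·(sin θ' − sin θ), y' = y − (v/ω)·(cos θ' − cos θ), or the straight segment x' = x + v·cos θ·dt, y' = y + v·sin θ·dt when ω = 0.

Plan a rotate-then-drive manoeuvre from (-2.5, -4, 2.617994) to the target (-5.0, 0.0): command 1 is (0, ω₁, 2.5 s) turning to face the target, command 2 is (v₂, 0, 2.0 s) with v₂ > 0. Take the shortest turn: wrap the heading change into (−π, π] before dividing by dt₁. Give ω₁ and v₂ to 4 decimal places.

ω₁ = -0.1954, v₂ = 2.3585

heading to target = atan2(0−-4, -5−-2.5) = 2.1294
Δθ = wrap(2.1294 − 2.6180) = -0.4886; ω₁ = Δθ/dt₁ = -0.1954
distance = √((-5−-2.5)² + (0−-4)²) = 4.7170; v₂ = distance/dt₂ = 2.3585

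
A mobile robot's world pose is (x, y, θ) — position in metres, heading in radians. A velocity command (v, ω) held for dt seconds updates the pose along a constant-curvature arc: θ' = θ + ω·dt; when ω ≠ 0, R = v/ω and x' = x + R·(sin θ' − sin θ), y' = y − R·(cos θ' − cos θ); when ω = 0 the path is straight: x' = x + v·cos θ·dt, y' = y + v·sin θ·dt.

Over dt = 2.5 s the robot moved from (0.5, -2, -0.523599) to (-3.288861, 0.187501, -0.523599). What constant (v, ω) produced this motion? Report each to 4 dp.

Δθ = -0.523599 − -0.523599 = 0.000000
ω = Δθ/dt = 0.000000/2.5 = 0.0000
ω = 0 → v = (Δx·cos θ + Δy·sin θ)/dt = -1.7500

v = -1.7500, ω = 0.0000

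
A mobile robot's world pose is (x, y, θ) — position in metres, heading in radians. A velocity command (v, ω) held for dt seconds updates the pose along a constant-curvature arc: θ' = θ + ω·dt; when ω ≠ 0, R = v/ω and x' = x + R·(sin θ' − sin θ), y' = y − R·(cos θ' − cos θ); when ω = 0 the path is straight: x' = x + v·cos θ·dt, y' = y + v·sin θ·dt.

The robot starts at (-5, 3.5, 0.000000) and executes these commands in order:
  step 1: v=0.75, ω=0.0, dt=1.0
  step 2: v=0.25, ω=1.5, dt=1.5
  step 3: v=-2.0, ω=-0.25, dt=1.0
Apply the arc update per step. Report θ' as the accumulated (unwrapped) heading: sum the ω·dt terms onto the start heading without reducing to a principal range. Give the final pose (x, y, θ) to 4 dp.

step 1: θ'=0.0000 (straight) → pose (-4.2500, 3.5000, 0.0000)
step 2: θ'=2.2500 (R=0.1667) → pose (-4.1203, 3.7714, 2.2500)
step 3: θ'=2.0000 (R=8.0000) → pose (-3.0705, 2.0751, 2.0000)

(-3.0705, 2.0751, 2.0000)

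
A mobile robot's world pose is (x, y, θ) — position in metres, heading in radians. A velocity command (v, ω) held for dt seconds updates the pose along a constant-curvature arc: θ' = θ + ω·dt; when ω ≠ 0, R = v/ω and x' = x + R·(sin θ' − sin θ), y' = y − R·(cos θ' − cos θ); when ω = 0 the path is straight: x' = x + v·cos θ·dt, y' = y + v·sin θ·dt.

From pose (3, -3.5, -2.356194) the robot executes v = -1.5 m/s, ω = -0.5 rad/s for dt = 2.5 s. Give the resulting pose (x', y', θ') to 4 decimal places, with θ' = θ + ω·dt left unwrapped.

(6.4655, -2.9393, -3.6062)

θ' = -2.3562 + -0.5·2.5 = -3.6062
R = v/ω = -1.5/-0.5 = 3.0000
x' = 3 + 3.0000·(sin -3.6062 − sin -2.3562) = 6.4655
y' = -3.5 − 3.0000·(cos -3.6062 − cos -2.3562) = -2.9393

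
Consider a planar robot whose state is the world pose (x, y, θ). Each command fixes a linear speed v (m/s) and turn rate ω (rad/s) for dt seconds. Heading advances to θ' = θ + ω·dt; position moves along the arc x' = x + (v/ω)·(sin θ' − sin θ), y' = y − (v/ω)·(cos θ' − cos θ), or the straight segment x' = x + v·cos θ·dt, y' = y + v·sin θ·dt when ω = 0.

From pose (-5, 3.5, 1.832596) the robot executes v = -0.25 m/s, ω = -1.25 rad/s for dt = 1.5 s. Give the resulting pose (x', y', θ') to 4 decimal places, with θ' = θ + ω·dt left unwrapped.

θ' = 1.8326 + -1.25·1.5 = -0.0424
R = v/ω = -0.25/-1.25 = 0.2000
x' = -5 + 0.2000·(sin -0.0424 − sin 1.8326) = -5.2017
y' = 3.5 − 0.2000·(cos -0.0424 − cos 1.8326) = 3.2484

(-5.2017, 3.2484, -0.0424)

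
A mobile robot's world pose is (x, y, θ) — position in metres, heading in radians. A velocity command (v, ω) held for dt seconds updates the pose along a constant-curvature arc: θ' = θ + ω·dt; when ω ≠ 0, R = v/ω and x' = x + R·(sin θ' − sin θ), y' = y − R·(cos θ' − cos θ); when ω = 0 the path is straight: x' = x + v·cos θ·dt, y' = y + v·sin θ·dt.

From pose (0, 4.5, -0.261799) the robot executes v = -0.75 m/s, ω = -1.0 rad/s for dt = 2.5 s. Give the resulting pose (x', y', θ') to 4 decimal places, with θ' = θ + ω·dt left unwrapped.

(-0.0839, 5.9210, -2.7618)

θ' = -0.2618 + -1.0·2.5 = -2.7618
R = v/ω = -0.75/-1.0 = 0.7500
x' = 0 + 0.7500·(sin -2.7618 − sin -0.2618) = -0.0839
y' = 4.5 − 0.7500·(cos -2.7618 − cos -0.2618) = 5.9210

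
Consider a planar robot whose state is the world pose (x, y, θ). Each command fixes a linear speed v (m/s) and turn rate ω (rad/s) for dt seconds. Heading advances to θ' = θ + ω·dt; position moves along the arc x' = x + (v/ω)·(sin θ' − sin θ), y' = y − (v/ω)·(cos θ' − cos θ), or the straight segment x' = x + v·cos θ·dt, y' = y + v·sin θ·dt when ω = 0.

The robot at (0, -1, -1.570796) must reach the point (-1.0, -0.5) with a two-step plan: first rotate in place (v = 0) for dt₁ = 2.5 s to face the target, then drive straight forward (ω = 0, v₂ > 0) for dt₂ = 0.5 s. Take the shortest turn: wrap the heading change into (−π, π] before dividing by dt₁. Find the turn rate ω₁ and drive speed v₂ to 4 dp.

heading to target = atan2(-0.5−-1, -1−0) = 2.6779
Δθ = wrap(2.6779 − -1.5708) = -2.0344; ω₁ = Δθ/dt₁ = -0.8138
distance = √((-1−0)² + (-0.5−-1)²) = 1.1180; v₂ = distance/dt₂ = 2.2361

ω₁ = -0.8138, v₂ = 2.2361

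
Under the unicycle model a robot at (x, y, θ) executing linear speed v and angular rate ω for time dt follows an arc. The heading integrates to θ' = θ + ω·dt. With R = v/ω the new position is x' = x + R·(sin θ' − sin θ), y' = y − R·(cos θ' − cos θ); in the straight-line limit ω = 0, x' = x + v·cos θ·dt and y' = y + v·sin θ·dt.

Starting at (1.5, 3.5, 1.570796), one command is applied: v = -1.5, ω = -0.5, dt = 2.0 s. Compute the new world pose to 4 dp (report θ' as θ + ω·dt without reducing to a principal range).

(0.1209, 0.9756, 0.5708)

θ' = 1.5708 + -0.5·2.0 = 0.5708
R = v/ω = -1.5/-0.5 = 3.0000
x' = 1.5 + 3.0000·(sin 0.5708 − sin 1.5708) = 0.1209
y' = 3.5 − 3.0000·(cos 0.5708 − cos 1.5708) = 0.9756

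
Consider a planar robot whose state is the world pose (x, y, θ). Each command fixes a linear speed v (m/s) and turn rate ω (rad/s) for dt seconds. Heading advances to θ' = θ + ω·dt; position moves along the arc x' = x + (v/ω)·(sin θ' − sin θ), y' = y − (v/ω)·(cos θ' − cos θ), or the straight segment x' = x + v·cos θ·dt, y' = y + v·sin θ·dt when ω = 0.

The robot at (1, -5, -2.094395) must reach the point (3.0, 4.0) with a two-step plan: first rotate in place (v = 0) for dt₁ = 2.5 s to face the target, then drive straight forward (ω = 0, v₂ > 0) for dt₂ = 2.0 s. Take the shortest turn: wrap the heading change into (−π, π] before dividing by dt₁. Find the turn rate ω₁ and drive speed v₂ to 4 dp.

ω₁ = -1.1347, v₂ = 4.6098

heading to target = atan2(4−-5, 3−1) = 1.3521
Δθ = wrap(1.3521 − -2.0944) = -2.8367; ω₁ = Δθ/dt₁ = -1.1347
distance = √((3−1)² + (4−-5)²) = 9.2195; v₂ = distance/dt₂ = 4.6098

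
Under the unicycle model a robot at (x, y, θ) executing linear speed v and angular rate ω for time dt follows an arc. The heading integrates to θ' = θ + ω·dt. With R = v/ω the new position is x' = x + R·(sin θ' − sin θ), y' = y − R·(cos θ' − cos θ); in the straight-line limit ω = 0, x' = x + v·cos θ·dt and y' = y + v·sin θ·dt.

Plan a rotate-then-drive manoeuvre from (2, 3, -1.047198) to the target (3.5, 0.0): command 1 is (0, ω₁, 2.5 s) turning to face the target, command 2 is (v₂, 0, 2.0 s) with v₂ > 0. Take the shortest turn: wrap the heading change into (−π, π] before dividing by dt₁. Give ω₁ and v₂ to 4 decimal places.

ω₁ = -0.0240, v₂ = 1.6771

heading to target = atan2(0−3, 3.5−2) = -1.1071
Δθ = wrap(-1.1071 − -1.0472) = -0.0600; ω₁ = Δθ/dt₁ = -0.0240
distance = √((3.5−2)² + (0−3)²) = 3.3541; v₂ = distance/dt₂ = 1.6771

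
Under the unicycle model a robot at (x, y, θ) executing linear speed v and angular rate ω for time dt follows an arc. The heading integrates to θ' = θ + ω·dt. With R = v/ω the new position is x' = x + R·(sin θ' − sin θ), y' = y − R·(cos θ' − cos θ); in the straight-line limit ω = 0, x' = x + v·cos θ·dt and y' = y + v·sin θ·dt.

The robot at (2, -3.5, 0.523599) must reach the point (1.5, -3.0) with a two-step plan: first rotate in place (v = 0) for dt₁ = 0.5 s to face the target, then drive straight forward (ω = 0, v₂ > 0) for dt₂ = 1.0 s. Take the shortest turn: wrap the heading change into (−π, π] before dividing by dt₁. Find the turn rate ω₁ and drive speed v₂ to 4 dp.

ω₁ = 3.6652, v₂ = 0.7071

heading to target = atan2(-3−-3.5, 1.5−2) = 2.3562
Δθ = wrap(2.3562 − 0.5236) = 1.8326; ω₁ = Δθ/dt₁ = 3.6652
distance = √((1.5−2)² + (-3−-3.5)²) = 0.7071; v₂ = distance/dt₂ = 0.7071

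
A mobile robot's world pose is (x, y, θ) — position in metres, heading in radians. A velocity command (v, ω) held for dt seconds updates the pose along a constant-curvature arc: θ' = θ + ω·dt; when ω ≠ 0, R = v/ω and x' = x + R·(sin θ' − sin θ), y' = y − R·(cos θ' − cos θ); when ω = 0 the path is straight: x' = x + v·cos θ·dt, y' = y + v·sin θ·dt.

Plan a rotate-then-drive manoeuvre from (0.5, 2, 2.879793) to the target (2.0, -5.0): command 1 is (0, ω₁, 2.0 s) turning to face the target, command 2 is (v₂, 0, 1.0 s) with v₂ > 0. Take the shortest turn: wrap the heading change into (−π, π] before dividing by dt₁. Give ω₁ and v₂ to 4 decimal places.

ω₁ = 1.0218, v₂ = 7.1589

heading to target = atan2(-5−2, 2−0.5) = -1.3597
Δθ = wrap(-1.3597 − 2.8798) = 2.0437; ω₁ = Δθ/dt₁ = 1.0218
distance = √((2−0.5)² + (-5−2)²) = 7.1589; v₂ = distance/dt₂ = 7.1589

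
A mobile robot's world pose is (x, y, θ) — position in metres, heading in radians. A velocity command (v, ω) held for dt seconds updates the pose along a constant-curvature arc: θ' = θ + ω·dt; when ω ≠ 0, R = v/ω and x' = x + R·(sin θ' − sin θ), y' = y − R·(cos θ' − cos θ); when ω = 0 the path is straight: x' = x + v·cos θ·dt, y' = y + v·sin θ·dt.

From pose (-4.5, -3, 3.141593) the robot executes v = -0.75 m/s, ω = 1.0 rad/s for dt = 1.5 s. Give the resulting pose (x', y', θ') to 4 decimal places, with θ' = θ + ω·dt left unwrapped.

θ' = 3.1416 + 1.0·1.5 = 4.6416
R = v/ω = -0.75/1.0 = -0.7500
x' = -4.5 + -0.7500·(sin 4.6416 − sin 3.1416) = -3.7519
y' = -3 − -0.7500·(cos 4.6416 − cos 3.1416) = -2.3031

(-3.7519, -2.3031, 4.6416)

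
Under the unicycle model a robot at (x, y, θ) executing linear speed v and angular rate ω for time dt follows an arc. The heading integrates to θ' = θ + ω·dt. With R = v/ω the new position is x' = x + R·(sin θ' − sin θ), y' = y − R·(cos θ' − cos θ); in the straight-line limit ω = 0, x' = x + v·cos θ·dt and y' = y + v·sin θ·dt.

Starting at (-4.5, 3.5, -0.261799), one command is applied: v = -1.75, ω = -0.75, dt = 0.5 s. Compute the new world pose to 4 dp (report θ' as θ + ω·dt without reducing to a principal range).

(-5.2835, 3.8778, -0.6368)

θ' = -0.2618 + -0.75·0.5 = -0.6368
R = v/ω = -1.75/-0.75 = 2.3333
x' = -4.5 + 2.3333·(sin -0.6368 − sin -0.2618) = -5.2835
y' = 3.5 − 2.3333·(cos -0.6368 − cos -0.2618) = 3.8778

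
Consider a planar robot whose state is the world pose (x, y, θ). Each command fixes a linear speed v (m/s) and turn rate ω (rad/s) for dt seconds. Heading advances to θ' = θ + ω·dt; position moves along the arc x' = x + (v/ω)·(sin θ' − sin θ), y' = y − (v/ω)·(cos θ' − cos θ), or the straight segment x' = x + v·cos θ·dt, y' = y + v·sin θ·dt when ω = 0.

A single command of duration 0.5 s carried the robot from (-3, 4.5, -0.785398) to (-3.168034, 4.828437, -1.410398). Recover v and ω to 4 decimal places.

v = -0.7500, ω = -1.2500

Δθ = -1.410398 − -0.785398 = -0.625000
ω = Δθ/dt = -0.625000/0.5 = -1.2500
R = −Δy/(cos θ' − cos θ) = 0.6000
v = R·ω = 0.6000·-1.2500 = -0.7500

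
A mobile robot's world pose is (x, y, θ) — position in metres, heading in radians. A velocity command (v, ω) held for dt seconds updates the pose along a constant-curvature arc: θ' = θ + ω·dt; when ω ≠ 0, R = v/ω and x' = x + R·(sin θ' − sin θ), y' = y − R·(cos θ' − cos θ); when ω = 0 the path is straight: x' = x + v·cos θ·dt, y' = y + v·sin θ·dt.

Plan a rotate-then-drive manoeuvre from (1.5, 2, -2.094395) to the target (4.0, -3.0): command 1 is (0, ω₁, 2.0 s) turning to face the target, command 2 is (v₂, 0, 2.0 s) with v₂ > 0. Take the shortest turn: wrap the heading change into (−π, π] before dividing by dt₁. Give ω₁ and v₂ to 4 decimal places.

heading to target = atan2(-3−2, 4−1.5) = -1.1071
Δθ = wrap(-1.1071 − -2.0944) = 0.9872; ω₁ = Δθ/dt₁ = 0.4936
distance = √((4−1.5)² + (-3−2)²) = 5.5902; v₂ = distance/dt₂ = 2.7951

ω₁ = 0.4936, v₂ = 2.7951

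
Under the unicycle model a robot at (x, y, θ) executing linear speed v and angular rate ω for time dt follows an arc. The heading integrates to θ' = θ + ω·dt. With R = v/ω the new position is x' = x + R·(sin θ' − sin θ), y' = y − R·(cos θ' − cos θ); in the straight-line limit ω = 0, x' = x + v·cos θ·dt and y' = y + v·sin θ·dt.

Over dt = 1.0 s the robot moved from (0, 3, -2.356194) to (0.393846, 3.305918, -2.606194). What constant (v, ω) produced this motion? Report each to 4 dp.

Δθ = -2.606194 − -2.356194 = -0.250000
ω = Δθ/dt = -0.250000/1.0 = -0.2500
R = Δx/(sin θ' − sin θ) = 2.0000
v = R·ω = 2.0000·-0.2500 = -0.5000

v = -0.5000, ω = -0.2500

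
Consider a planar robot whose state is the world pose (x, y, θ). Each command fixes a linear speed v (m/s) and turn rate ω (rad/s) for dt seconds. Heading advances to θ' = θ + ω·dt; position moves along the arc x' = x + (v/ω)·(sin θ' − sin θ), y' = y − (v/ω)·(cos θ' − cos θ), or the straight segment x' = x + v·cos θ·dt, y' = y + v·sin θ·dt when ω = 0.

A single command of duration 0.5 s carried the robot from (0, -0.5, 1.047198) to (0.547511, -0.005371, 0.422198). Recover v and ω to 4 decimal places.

Δθ = 0.422198 − 1.047198 = -0.625000
ω = Δθ/dt = -0.625000/0.5 = -1.2500
R = Δx/(sin θ' − sin θ) = -1.2000
v = R·ω = -1.2000·-1.2500 = 1.5000

v = 1.5000, ω = -1.2500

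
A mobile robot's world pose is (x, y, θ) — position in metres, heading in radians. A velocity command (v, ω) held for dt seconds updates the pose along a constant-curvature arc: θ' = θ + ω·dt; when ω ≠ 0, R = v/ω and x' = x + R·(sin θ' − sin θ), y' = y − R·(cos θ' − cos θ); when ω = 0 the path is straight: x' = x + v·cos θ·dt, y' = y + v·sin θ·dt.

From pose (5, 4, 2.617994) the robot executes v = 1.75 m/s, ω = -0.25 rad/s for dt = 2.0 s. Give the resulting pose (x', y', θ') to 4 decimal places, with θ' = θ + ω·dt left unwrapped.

(2.5221, 6.4201, 2.1180)

θ' = 2.6180 + -0.25·2.0 = 2.1180
R = v/ω = 1.75/-0.25 = -7.0000
x' = 5 + -7.0000·(sin 2.1180 − sin 2.6180) = 2.5221
y' = 4 − -7.0000·(cos 2.1180 − cos 2.6180) = 6.4201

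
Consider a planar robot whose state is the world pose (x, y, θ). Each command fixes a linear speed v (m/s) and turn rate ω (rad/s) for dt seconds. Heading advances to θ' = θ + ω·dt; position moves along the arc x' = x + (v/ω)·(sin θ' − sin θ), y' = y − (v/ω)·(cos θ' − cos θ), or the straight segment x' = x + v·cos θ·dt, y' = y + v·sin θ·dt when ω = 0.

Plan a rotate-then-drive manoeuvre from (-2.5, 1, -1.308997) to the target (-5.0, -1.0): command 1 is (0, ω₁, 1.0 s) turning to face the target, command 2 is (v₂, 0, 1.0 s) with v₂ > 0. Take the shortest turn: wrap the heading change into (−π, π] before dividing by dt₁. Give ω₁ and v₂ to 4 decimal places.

heading to target = atan2(-1−1, -5−-2.5) = -2.4669
Δθ = wrap(-2.4669 − -1.3090) = -1.1579; ω₁ = Δθ/dt₁ = -1.1579
distance = √((-5−-2.5)² + (-1−1)²) = 3.2016; v₂ = distance/dt₂ = 3.2016

ω₁ = -1.1579, v₂ = 3.2016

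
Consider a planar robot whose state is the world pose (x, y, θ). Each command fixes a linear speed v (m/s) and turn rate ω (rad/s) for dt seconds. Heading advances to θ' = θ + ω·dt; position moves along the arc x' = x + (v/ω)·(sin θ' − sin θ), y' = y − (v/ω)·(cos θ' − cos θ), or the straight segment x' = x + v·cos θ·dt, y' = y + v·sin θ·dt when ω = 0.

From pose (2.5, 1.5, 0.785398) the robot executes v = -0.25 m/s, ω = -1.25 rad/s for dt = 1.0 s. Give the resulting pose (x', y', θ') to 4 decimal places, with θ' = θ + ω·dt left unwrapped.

θ' = 0.7854 + -1.25·1.0 = -0.4646
R = v/ω = -0.25/-1.25 = 0.2000
x' = 2.5 + 0.2000·(sin -0.4646 − sin 0.7854) = 2.2690
y' = 1.5 − 0.2000·(cos -0.4646 − cos 0.7854) = 1.4626

(2.2690, 1.4626, -0.4646)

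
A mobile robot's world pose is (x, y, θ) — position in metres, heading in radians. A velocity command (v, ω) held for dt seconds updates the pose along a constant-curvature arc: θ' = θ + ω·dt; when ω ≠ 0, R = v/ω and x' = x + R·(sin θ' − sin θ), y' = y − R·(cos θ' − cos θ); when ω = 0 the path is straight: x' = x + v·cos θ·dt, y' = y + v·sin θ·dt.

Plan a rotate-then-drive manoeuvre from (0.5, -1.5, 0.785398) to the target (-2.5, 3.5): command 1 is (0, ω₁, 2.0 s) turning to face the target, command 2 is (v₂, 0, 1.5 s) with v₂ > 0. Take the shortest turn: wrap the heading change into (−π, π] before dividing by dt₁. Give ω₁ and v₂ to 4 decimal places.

heading to target = atan2(3.5−-1.5, -2.5−0.5) = 2.1112
Δθ = wrap(2.1112 − 0.7854) = 1.3258; ω₁ = Δθ/dt₁ = 0.6629
distance = √((-2.5−0.5)² + (3.5−-1.5)²) = 5.8310; v₂ = distance/dt₂ = 3.8873

ω₁ = 0.6629, v₂ = 3.8873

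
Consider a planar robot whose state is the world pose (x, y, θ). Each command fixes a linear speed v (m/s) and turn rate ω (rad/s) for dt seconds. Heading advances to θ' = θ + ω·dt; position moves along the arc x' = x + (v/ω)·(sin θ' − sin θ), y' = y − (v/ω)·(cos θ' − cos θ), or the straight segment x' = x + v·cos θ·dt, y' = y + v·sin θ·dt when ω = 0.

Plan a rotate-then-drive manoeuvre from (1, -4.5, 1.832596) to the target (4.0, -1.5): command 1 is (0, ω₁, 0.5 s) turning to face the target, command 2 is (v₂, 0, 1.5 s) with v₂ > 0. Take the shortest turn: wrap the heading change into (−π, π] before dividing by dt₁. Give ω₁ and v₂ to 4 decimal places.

heading to target = atan2(-1.5−-4.5, 4−1) = 0.7854
Δθ = wrap(0.7854 − 1.8326) = -1.0472; ω₁ = Δθ/dt₁ = -2.0944
distance = √((4−1)² + (-1.5−-4.5)²) = 4.2426; v₂ = distance/dt₂ = 2.8284

ω₁ = -2.0944, v₂ = 2.8284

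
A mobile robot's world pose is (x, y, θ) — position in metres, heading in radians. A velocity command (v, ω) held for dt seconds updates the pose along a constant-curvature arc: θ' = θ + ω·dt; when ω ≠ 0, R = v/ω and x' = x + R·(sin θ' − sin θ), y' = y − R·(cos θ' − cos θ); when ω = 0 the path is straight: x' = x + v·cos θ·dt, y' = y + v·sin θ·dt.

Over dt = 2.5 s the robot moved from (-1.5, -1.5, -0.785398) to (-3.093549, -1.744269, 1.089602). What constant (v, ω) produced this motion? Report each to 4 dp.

Δθ = 1.089602 − -0.785398 = 1.875000
ω = Δθ/dt = 1.875000/2.5 = 0.7500
R = Δx/(sin θ' − sin θ) = -1.0000
v = R·ω = -1.0000·0.7500 = -0.7500

v = -0.7500, ω = 0.7500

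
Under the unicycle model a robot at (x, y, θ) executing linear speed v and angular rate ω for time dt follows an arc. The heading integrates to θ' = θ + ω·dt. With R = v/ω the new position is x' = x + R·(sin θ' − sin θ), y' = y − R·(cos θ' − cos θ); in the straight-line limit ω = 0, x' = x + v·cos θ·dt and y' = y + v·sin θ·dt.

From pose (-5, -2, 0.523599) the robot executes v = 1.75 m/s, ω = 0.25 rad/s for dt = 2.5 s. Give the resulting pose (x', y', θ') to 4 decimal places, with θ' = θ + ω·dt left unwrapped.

(-2.1147, 1.1938, 1.1486)

θ' = 0.5236 + 0.25·2.5 = 1.1486
R = v/ω = 1.75/0.25 = 7.0000
x' = -5 + 7.0000·(sin 1.1486 − sin 0.5236) = -2.1147
y' = -2 − 7.0000·(cos 1.1486 − cos 0.5236) = 1.1938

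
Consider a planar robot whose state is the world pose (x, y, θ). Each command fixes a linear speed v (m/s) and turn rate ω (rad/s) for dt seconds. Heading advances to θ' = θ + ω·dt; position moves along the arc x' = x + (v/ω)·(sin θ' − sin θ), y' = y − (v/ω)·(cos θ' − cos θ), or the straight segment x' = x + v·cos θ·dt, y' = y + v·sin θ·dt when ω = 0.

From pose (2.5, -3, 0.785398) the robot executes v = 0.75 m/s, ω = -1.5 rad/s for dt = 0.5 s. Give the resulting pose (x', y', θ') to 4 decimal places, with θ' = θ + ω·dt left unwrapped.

(2.8359, -2.8539, 0.0354)

θ' = 0.7854 + -1.5·0.5 = 0.0354
R = v/ω = 0.75/-1.5 = -0.5000
x' = 2.5 + -0.5000·(sin 0.0354 − sin 0.7854) = 2.8359
y' = -3 − -0.5000·(cos 0.0354 − cos 0.7854) = -2.8539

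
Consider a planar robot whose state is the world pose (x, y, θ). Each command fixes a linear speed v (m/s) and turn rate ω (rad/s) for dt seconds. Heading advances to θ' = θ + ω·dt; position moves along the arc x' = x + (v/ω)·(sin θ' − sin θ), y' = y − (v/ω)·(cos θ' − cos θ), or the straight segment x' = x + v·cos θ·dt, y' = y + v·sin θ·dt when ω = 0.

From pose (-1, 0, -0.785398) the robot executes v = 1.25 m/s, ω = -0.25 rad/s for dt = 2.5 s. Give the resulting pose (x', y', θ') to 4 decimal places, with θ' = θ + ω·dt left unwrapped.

θ' = -0.7854 + -0.25·2.5 = -1.4104
R = v/ω = 1.25/-0.25 = -5.0000
x' = -1 + -5.0000·(sin -1.4104 − sin -0.7854) = 0.4003
y' = 0 − -5.0000·(cos -1.4104 − cos -0.7854) = -2.7370

(0.4003, -2.7370, -1.4104)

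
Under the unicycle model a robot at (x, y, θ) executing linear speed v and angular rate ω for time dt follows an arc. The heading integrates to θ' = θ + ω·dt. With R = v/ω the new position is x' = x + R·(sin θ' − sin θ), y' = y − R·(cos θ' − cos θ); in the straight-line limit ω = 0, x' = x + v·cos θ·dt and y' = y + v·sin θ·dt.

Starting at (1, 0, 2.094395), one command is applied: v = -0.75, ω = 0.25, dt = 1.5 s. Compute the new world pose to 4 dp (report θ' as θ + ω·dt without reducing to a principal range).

θ' = 2.0944 + 0.25·1.5 = 2.4694
R = v/ω = -0.75/0.25 = -3.0000
x' = 1 + -3.0000·(sin 2.4694 − sin 2.0944) = 1.7300
y' = 0 − -3.0000·(cos 2.4694 − cos 2.0944) = -0.8474

(1.7300, -0.8474, 2.4694)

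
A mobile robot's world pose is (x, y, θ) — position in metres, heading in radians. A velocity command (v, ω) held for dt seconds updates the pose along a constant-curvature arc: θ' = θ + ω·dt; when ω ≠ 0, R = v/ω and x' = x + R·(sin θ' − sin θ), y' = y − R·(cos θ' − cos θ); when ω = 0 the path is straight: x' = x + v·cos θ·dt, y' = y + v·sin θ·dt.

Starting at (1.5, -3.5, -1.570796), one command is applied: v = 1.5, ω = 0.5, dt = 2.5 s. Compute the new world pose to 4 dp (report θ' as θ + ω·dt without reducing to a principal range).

(3.5540, -6.3470, -0.3208)

θ' = -1.5708 + 0.5·2.5 = -0.3208
R = v/ω = 1.5/0.5 = 3.0000
x' = 1.5 + 3.0000·(sin -0.3208 − sin -1.5708) = 3.5540
y' = -3.5 − 3.0000·(cos -0.3208 − cos -1.5708) = -6.3470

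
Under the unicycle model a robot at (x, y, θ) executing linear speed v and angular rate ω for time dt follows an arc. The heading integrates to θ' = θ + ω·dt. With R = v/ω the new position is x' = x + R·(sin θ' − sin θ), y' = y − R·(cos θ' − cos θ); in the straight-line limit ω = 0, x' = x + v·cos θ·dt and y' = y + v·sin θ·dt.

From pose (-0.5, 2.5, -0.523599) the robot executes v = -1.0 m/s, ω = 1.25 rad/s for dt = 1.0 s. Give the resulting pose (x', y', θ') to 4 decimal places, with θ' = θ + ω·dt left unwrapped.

(-1.4313, 2.4052, 0.7264)

θ' = -0.5236 + 1.25·1.0 = 0.7264
R = v/ω = -1.0/1.25 = -0.8000
x' = -0.5 + -0.8000·(sin 0.7264 − sin -0.5236) = -1.4313
y' = 2.5 − -0.8000·(cos 0.7264 − cos -0.5236) = 2.4052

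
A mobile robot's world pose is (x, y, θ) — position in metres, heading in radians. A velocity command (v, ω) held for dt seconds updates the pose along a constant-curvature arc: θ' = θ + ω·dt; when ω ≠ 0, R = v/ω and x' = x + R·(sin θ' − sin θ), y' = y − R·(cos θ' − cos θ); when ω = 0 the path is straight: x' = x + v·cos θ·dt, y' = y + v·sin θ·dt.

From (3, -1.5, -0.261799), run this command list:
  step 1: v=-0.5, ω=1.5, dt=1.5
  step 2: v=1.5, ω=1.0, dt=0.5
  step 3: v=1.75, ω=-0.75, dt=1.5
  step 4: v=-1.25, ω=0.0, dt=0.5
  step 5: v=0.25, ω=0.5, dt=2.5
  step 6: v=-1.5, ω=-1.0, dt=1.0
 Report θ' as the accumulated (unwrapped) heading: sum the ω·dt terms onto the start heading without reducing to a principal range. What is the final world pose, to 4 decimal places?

step 1: θ'=1.9882 (R=-0.3333) → pose (2.6090, -1.9571, 1.9882)
step 2: θ'=2.4882 (R=1.5000) → pose (2.1496, -1.3741, 2.4882)
step 3: θ'=1.3632 (R=-2.3333) → pose (1.2848, 0.9595, 1.3632)
step 4: θ'=1.3632 (straight) → pose (1.1560, 0.3479, 1.3632)
step 5: θ'=2.6132 (R=0.5000) → pose (0.9188, 0.8828, 2.6132)
step 6: θ'=1.6132 (R=1.5000) → pose (1.6612, -0.3491, 1.6132)

(1.6612, -0.3491, 1.6132)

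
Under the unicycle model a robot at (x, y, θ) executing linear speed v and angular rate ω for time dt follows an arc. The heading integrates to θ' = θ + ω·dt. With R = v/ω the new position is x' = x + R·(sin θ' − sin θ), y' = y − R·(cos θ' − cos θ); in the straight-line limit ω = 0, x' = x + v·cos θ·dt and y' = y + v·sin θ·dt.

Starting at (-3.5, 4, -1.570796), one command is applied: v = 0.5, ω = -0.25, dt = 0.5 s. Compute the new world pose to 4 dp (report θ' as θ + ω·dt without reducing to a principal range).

(-3.5156, 3.7507, -1.6958)

θ' = -1.5708 + -0.25·0.5 = -1.6958
R = v/ω = 0.5/-0.25 = -2.0000
x' = -3.5 + -2.0000·(sin -1.6958 − sin -1.5708) = -3.5156
y' = 4 − -2.0000·(cos -1.6958 − cos -1.5708) = 3.7507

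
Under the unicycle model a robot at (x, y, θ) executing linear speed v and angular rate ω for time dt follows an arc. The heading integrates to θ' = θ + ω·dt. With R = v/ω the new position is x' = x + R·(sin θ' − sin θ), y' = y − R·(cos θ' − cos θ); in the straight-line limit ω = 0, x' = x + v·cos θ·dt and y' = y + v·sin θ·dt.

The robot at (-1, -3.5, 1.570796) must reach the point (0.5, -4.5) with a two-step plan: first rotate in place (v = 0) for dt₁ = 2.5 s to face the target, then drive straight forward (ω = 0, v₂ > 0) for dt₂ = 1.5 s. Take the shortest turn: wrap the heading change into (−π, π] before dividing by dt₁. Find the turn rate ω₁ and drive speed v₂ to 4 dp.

heading to target = atan2(-4.5−-3.5, 0.5−-1) = -0.5880
Δθ = wrap(-0.5880 − 1.5708) = -2.1588; ω₁ = Δθ/dt₁ = -0.8635
distance = √((0.5−-1)² + (-4.5−-3.5)²) = 1.8028; v₂ = distance/dt₂ = 1.2019

ω₁ = -0.8635, v₂ = 1.2019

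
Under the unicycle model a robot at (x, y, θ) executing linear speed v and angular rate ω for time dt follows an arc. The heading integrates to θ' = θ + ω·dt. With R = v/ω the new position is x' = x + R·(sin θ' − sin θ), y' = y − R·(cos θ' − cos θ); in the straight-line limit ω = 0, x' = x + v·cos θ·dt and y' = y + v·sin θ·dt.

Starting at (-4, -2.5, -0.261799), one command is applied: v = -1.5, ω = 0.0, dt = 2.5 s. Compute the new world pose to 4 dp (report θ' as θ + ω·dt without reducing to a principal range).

θ' = -0.2618 + 0.0·2.5 = -0.2618
ω = 0 → straight: x' = -4 + -1.5·cos(-0.2618)·2.5 = -7.6222
y' = -2.5 + -1.5·sin(-0.2618)·2.5 = -1.5294

(-7.6222, -1.5294, -0.2618)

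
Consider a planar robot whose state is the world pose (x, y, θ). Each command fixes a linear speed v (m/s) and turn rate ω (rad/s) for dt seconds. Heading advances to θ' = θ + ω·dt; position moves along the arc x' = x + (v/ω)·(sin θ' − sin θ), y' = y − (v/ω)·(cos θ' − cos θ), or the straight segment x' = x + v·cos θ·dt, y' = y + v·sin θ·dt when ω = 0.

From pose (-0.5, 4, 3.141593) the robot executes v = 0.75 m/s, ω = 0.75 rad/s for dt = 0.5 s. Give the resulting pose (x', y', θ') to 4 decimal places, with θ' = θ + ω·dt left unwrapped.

θ' = 3.1416 + 0.75·0.5 = 3.5166
R = v/ω = 0.75/0.75 = 1.0000
x' = -0.5 + 1.0000·(sin 3.5166 − sin 3.1416) = -0.8663
y' = 4 − 1.0000·(cos 3.5166 − cos 3.1416) = 3.9305

(-0.8663, 3.9305, 3.5166)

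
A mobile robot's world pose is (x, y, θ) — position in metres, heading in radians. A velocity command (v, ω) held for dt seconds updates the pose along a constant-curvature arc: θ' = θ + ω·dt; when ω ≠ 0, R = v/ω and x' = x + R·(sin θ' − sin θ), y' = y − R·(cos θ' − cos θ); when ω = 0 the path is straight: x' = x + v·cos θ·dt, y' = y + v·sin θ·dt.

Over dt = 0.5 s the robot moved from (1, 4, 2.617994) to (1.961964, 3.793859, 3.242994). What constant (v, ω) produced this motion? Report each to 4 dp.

Δθ = 3.242994 − 2.617994 = 0.625000
ω = Δθ/dt = 0.625000/0.5 = 1.2500
R = Δx/(sin θ' − sin θ) = -1.6000
v = R·ω = -1.6000·1.2500 = -2.0000

v = -2.0000, ω = 1.2500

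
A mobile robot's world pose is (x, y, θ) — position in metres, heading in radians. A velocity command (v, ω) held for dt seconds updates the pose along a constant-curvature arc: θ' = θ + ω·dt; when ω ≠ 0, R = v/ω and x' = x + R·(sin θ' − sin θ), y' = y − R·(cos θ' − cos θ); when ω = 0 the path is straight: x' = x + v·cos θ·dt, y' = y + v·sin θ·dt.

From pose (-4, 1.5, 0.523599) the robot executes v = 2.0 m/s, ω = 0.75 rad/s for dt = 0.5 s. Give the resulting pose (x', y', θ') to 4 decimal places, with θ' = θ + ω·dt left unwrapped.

(-3.2468, 2.1488, 0.8986)

θ' = 0.5236 + 0.75·0.5 = 0.8986
R = v/ω = 2.0/0.75 = 2.6667
x' = -4 + 2.6667·(sin 0.8986 − sin 0.5236) = -3.2468
y' = 1.5 − 2.6667·(cos 0.8986 − cos 0.5236) = 2.1488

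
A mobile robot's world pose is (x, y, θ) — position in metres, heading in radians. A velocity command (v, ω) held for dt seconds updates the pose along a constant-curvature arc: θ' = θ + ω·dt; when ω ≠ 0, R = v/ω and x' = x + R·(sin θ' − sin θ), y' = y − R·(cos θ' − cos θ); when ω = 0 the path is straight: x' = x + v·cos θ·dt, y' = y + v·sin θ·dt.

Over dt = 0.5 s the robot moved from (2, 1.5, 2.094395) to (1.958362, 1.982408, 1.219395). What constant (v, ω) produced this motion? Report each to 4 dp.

Δθ = 1.219395 − 2.094395 = -0.875000
ω = Δθ/dt = -0.875000/0.5 = -1.7500
R = −Δy/(cos θ' − cos θ) = -0.5714
v = R·ω = -0.5714·-1.7500 = 1.0000

v = 1.0000, ω = -1.7500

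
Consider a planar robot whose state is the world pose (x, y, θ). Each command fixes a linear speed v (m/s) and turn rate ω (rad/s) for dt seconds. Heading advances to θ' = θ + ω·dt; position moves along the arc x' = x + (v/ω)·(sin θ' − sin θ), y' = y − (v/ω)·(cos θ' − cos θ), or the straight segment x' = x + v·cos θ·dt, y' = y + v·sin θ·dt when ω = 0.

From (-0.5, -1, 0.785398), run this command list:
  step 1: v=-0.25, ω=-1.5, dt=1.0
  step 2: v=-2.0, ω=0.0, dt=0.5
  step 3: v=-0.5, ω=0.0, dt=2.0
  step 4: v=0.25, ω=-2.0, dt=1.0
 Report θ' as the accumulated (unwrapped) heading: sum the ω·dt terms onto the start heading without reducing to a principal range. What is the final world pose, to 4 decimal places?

step 1: θ'=-0.7146 (R=0.1667) → pose (-0.7271, -1.0080, -0.7146)
step 2: θ'=-0.7146 (straight) → pose (-1.4824, -0.3527, -0.7146)
step 3: θ'=-0.7146 (straight) → pose (-2.2378, 0.3026, -0.7146)
step 4: θ'=-2.7146 (R=-0.1250) → pose (-2.2679, 0.0944, -2.7146)

(-2.2679, 0.0944, -2.7146)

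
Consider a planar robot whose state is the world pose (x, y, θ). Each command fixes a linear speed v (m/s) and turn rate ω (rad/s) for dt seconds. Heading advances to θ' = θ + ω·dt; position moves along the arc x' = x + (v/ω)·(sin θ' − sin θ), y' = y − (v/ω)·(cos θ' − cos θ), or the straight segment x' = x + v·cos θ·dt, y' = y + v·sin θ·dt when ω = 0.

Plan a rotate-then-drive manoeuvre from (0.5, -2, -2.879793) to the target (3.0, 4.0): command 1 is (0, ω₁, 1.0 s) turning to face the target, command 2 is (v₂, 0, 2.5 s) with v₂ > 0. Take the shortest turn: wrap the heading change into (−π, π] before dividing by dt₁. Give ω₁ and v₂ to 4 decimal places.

heading to target = atan2(4−-2, 3−0.5) = 1.1760
Δθ = wrap(1.1760 − -2.8798) = -2.2274; ω₁ = Δθ/dt₁ = -2.2274
distance = √((3−0.5)² + (4−-2)²) = 6.5000; v₂ = distance/dt₂ = 2.6000

ω₁ = -2.2274, v₂ = 2.6000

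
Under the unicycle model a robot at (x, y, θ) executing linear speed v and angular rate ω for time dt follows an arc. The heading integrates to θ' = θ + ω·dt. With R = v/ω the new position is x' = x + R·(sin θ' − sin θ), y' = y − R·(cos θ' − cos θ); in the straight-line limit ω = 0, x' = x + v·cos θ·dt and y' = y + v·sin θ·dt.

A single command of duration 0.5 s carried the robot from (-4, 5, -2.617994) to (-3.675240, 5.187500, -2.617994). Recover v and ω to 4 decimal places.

Δθ = -2.617994 − -2.617994 = 0.000000
ω = Δθ/dt = 0.000000/0.5 = 0.0000
ω = 0 → v = (Δx·cos θ + Δy·sin θ)/dt = -0.7500

v = -0.7500, ω = 0.0000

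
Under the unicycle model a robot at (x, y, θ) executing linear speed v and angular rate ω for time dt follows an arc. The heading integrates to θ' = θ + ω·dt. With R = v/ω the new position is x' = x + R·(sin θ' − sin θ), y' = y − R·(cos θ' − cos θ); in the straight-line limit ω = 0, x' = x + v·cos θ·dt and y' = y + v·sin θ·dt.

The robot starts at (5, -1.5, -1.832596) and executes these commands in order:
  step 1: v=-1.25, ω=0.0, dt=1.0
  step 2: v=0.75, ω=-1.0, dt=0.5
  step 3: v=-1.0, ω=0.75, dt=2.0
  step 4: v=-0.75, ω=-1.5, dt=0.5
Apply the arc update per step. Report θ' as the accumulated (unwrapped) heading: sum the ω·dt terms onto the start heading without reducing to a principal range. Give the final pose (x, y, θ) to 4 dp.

(5.0331, 1.5438, -1.5826)

step 1: θ'=-1.8326 (straight) → pose (5.3235, -0.2926, -1.8326)
step 2: θ'=-2.3326 (R=-0.7500) → pose (5.1418, -0.6161, -2.3326)
step 3: θ'=-0.8326 (R=-1.3333) → pose (5.1632, 1.2014, -0.8326)
step 4: θ'=-1.5826 (R=0.5000) → pose (5.0331, 1.5438, -1.5826)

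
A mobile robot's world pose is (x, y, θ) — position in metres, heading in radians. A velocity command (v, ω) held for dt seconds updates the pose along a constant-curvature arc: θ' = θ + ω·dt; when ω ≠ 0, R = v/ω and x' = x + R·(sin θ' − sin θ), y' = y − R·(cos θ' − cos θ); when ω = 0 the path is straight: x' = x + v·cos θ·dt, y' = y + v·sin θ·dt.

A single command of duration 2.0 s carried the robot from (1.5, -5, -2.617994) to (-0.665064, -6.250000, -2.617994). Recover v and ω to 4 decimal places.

v = 1.2500, ω = 0.0000

Δθ = -2.617994 − -2.617994 = 0.000000
ω = Δθ/dt = 0.000000/2.0 = 0.0000
ω = 0 → v = (Δx·cos θ + Δy·sin θ)/dt = 1.2500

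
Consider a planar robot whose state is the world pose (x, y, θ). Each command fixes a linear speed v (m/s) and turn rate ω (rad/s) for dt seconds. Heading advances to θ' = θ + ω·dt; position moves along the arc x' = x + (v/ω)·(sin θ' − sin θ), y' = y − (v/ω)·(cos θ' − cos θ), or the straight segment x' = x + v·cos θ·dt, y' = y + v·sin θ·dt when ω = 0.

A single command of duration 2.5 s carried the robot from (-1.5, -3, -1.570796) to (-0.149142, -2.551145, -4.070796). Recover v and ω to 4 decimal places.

Δθ = -4.070796 − -1.570796 = -2.500000
ω = Δθ/dt = -2.500000/2.5 = -1.0000
R = Δx/(sin θ' − sin θ) = 0.7500
v = R·ω = 0.7500·-1.0000 = -0.7500

v = -0.7500, ω = -1.0000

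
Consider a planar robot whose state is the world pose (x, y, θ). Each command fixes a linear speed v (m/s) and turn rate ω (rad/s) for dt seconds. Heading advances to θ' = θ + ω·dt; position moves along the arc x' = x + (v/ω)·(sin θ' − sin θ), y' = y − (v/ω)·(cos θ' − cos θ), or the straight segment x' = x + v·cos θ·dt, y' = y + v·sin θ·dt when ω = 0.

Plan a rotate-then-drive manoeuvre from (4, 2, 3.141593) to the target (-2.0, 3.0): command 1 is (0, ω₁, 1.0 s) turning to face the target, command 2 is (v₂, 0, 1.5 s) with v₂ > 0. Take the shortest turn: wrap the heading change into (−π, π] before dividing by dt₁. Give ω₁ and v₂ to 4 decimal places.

ω₁ = -0.1651, v₂ = 4.0552

heading to target = atan2(3−2, -2−4) = 2.9764
Δθ = wrap(2.9764 − 3.1416) = -0.1651; ω₁ = Δθ/dt₁ = -0.1651
distance = √((-2−4)² + (3−2)²) = 6.0828; v₂ = distance/dt₂ = 4.0552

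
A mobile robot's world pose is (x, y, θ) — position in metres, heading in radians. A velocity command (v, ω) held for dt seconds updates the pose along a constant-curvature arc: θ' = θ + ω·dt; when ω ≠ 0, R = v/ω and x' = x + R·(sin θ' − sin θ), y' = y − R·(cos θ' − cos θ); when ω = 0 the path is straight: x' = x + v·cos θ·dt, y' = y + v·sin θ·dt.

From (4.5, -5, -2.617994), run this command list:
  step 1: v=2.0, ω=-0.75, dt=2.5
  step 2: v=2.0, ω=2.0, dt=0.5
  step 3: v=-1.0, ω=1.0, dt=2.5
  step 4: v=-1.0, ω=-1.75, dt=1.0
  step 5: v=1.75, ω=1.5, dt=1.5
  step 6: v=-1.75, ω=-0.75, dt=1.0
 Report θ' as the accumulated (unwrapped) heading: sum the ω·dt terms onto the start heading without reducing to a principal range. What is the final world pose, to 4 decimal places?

(0.1667, -1.0246, -1.2430)

step 1: θ'=-4.4930 (R=-2.6667) → pose (0.5639, -3.2710, -4.4930)
step 2: θ'=-3.4930 (R=1.0000) → pose (-0.0679, -2.5497, -3.4930)
step 3: θ'=-0.9930 (R=-1.0000) → pose (1.1140, -1.0646, -0.9930)
step 4: θ'=-2.7430 (R=0.5714) → pose (1.3709, -0.2259, -2.7430)
step 5: θ'=-0.4930 (R=1.1667) → pose (1.2715, -2.3289, -0.4930)
step 6: θ'=-1.2430 (R=2.3333) → pose (0.1667, -1.0246, -1.2430)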